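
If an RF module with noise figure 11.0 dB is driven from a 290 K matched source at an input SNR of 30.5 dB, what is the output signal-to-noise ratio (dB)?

By definition F = SNR_in/SNR_out, so in dB: SNR_out = SNR_in − NF
SNR_out = 30.5 − 11.0 = 19.5 dB

19.5 dB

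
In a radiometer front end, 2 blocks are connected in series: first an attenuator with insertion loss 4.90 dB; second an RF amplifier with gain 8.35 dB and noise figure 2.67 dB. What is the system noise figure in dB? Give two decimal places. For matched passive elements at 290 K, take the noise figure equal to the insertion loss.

Convert to linear (a loss of L dB is a gain of −L dB): F_i = 10^(NF_i/10), G_i = 10^(G_i,dB/10)
  Stage 1: F_1 = 10^(4.90/10) = 3.090, G_1 = 10^(−4.90/10) = 0.3236
  Stage 2: F_2 = 10^(2.67/10) = 1.849, G_2 = 10^(8.35/10) = 6.839
Friis cascade:
  F = 3.090 + (1.849 − 1)/0.3236 = 5.715
NF = 10 log₁₀(5.715) = 7.57 dB

7.57 dB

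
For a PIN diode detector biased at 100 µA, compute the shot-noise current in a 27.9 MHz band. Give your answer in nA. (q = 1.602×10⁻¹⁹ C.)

I_n = √(2qI·B)
2qI·B = 2 × 1.602×10⁻¹⁹ × 1.00×10⁻⁴ × 2.79×10⁷ = 8.94×10⁻¹⁶ A²
I_n = √(8.94×10⁻¹⁶) = 2.99×10⁻⁸ A = 29.9 nA

29.9 nA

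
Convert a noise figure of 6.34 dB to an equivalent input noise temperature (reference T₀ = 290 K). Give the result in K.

959 K

F = 10^(6.34/10) = 4.30527
T_e = (F − 1)·T₀ = (4.30527 − 1) × 290 = 959 K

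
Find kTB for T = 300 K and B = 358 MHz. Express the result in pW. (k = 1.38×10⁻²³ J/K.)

1.48 pW

P_n = kTB = 1.38×10⁻²³ × 300 × 3.58×10⁸ = 1.48×10⁻¹² W = 1.48 pW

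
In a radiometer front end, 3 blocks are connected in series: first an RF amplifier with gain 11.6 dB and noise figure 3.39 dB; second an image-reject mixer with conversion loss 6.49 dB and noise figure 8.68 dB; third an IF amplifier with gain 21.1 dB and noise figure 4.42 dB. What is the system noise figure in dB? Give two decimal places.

5.01 dB

Convert to linear (a loss of L dB is a gain of −L dB): F_i = 10^(NF_i/10), G_i = 10^(G_i,dB/10)
  Stage 1: F_1 = 10^(3.39/10) = 2.183, G_1 = 10^(11.6/10) = 14.45
  Stage 2: F_2 = 10^(8.68/10) = 7.379, G_2 = 10^(−6.49/10) = 0.2244
  Stage 3: F_3 = 10^(4.42/10) = 2.767, G_3 = 10^(21.1/10) = 128.8
Friis cascade:
  F = 2.183 + (7.379 − 1)/14.45 + (2.767 − 1)/3.243 = 3.169
NF = 10 log₁₀(3.169) = 5.01 dB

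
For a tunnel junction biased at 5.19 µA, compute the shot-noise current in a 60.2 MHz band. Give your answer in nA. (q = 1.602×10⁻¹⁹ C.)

10.0 nA

I_n = √(2qI·B)
2qI·B = 2 × 1.602×10⁻¹⁹ × 5.19×10⁻⁶ × 6.02×10⁷ = 1.00×10⁻¹⁶ A²
I_n = √(1.00×10⁻¹⁶) = 1.00×10⁻⁸ A = 10.0 nA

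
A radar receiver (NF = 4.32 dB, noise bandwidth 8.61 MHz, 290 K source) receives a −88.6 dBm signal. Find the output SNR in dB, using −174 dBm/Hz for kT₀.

Noise floor: N = −174 + 10 log₁₀(B) + NF
10 log₁₀(8.61×10⁶) = 69.35 dB
N = −174 + 69.35 + 4.32 = −100.33 dBm
SNR = P_sig − N = −88.6 − (−100.33) = 11.73 dB → 11.7 dB

11.7 dB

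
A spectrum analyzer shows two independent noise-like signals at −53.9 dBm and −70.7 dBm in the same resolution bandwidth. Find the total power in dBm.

Convert to linear, add, convert back:
P₁ = 4.07×10⁻⁹ W, P₂ = 8.51×10⁻¹¹ W
P_tot = 4.16×10⁻⁹ W → 10 log₁₀(P_tot / 10⁻³) = −53.8 dBm

−53.8 dBm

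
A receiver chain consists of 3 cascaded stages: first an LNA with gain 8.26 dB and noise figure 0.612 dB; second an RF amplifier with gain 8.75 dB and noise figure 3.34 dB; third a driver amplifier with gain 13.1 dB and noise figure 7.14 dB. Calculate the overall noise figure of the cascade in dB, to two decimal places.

Convert to linear (a loss of L dB is a gain of −L dB): F_i = 10^(NF_i/10), G_i = 10^(G_i,dB/10)
  Stage 1: F_1 = 10^(0.612/10) = 1.151, G_1 = 10^(8.26/10) = 6.699
  Stage 2: F_2 = 10^(3.34/10) = 2.158, G_2 = 10^(8.75/10) = 7.499
  Stage 3: F_3 = 10^(7.14/10) = 5.176, G_3 = 10^(13.1/10) = 20.42
Friis cascade:
  F = 1.151 + (2.158 − 1)/6.699 + (5.176 − 1)/50.23 = 1.407
NF = 10 log₁₀(1.407) = 1.48 dB

1.48 dB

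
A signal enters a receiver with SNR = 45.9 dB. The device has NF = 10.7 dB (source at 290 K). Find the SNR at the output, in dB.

By definition F = SNR_in/SNR_out, so in dB: SNR_out = SNR_in − NF
SNR_out = 45.9 − 10.7 = 35.2 dB

35.2 dB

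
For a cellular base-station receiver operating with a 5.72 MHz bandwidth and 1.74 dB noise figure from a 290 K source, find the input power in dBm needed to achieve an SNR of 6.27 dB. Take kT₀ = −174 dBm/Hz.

−98.4 dBm

Sensitivity = −174 + 10 log₁₀(B) + NF + SNR_min
= −174 + 67.57 + 1.74 + 6.27
= −98.42 dBm → −98.4 dBm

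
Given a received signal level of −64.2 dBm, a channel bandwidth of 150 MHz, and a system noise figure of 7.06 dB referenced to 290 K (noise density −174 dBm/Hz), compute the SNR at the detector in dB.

Noise floor: N = −174 + 10 log₁₀(B) + NF
10 log₁₀(1.50×10⁸) = 81.76 dB
N = −174 + 81.76 + 7.06 = −85.18 dBm
SNR = P_sig − N = −64.2 − (−85.18) = 20.98 dB → 21.0 dB

21.0 dB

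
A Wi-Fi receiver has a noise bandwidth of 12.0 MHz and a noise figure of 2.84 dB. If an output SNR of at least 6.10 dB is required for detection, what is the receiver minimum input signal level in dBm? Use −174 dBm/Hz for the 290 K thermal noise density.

−94.3 dBm

Sensitivity = −174 + 10 log₁₀(B) + NF + SNR_min
= −174 + 70.79 + 2.84 + 6.10
= −94.27 dBm → −94.3 dBm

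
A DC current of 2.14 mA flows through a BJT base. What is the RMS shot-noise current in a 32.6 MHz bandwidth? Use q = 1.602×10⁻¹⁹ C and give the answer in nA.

I_n = √(2qI·B)
2qI·B = 2 × 1.602×10⁻¹⁹ × 2.14×10⁻³ × 3.26×10⁷ = 2.24×10⁻¹⁴ A²
I_n = √(2.24×10⁻¹⁴) = 1.50×10⁻⁷ A = 150 nA

150 nA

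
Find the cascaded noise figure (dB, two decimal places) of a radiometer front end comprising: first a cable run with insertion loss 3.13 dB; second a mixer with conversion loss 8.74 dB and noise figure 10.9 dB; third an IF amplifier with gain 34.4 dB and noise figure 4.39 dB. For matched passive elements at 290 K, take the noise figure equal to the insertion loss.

Convert to linear (a loss of L dB is a gain of −L dB): F_i = 10^(NF_i/10), G_i = 10^(G_i,dB/10)
  Stage 1: F_1 = 10^(3.13/10) = 2.056, G_1 = 10^(−3.13/10) = 0.4864
  Stage 2: F_2 = 10^(10.9/10) = 12.30, G_2 = 10^(−8.74/10) = 0.1337
  Stage 3: F_3 = 10^(4.39/10) = 2.748, G_3 = 10^(34.4/10) = 2754
Friis cascade:
  F = 2.056 + (12.30 − 1)/0.4864 + (2.748 − 1)/0.06501 = 52.18
NF = 10 log₁₀(52.18) = 17.17 dB

17.17 dB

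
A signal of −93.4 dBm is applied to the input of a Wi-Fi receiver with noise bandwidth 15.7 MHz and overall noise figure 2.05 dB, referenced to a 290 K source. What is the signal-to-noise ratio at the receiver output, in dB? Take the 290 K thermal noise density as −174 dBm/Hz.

6.6 dB

Noise floor: N = −174 + 10 log₁₀(B) + NF
10 log₁₀(1.57×10⁷) = 71.96 dB
N = −174 + 71.96 + 2.05 = −99.99 dBm
SNR = P_sig − N = −93.4 − (−99.99) = 6.59 dB → 6.6 dB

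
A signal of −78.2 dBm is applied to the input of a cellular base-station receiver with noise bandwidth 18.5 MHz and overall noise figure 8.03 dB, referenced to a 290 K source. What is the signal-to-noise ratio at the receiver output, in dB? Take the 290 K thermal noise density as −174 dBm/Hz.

15.1 dB

Noise floor: N = −174 + 10 log₁₀(B) + NF
10 log₁₀(1.85×10⁷) = 72.67 dB
N = −174 + 72.67 + 8.03 = −93.30 dBm
SNR = P_sig − N = −78.2 − (−93.30) = 15.10 dB → 15.1 dB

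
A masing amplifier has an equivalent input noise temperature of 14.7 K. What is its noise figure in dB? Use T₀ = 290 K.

F = 1 + T_e/T₀ = 1 + 14.7/290 = 1.05069
NF = 10 log₁₀(1.05069) = 0.215 dB

0.215 dB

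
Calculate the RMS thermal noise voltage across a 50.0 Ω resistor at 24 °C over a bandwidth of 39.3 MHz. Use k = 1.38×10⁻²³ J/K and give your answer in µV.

5.68 µV

T = 24 °C + 273.15 = 297.15 K
V_n = √(4kTRB)
4kTRB = 4 × 1.38×10⁻²³ × 297.15 × 5.00×10¹ × 3.93×10⁷ = 3.22×10⁻¹¹ V²
V_n = √(3.22×10⁻¹¹) = 5.68×10⁻⁶ V = 5.68 µV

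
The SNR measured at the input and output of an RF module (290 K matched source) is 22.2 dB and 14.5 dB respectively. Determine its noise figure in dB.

7.7 dB

NF (dB) = SNR_in(dB) − SNR_out(dB) when the source is at T₀
NF = 22.2 − 14.5 = 7.7 dB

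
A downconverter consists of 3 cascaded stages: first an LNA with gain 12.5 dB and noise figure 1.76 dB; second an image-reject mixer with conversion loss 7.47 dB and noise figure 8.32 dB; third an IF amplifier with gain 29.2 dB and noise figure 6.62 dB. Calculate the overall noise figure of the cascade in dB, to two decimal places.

Convert to linear (a loss of L dB is a gain of −L dB): F_i = 10^(NF_i/10), G_i = 10^(G_i,dB/10)
  Stage 1: F_1 = 10^(1.76/10) = 1.500, G_1 = 10^(12.5/10) = 17.78
  Stage 2: F_2 = 10^(8.32/10) = 6.792, G_2 = 10^(−7.47/10) = 0.1791
  Stage 3: F_3 = 10^(6.62/10) = 4.592, G_3 = 10^(29.2/10) = 831.8
Friis cascade:
  F = 1.500 + (6.792 − 1)/17.78 + (4.592 − 1)/3.184 = 2.953
NF = 10 log₁₀(2.953) = 4.70 dB

4.70 dB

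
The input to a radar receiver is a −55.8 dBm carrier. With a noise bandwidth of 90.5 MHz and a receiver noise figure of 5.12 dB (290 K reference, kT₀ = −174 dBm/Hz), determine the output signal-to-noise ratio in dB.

Noise floor: N = −174 + 10 log₁₀(B) + NF
10 log₁₀(9.05×10⁷) = 79.57 dB
N = −174 + 79.57 + 5.12 = −89.31 dBm
SNR = P_sig − N = −55.8 − (−89.31) = 33.51 dB → 33.5 dB

33.5 dB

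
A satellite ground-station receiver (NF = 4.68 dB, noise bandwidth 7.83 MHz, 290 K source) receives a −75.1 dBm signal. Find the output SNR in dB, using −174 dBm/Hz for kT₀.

25.3 dB

Noise floor: N = −174 + 10 log₁₀(B) + NF
10 log₁₀(7.83×10⁶) = 68.94 dB
N = −174 + 68.94 + 4.68 = −100.38 dBm
SNR = P_sig − N = −75.1 − (−100.38) = 25.28 dB → 25.3 dB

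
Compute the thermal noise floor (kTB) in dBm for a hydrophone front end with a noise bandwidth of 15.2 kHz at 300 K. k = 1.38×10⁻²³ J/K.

P_n = kTB = 1.38×10⁻²³ × 300 × 1.52×10⁴ = 6.29×10⁻¹⁷ W
In dBm: 10 log₁₀(6.29×10⁻¹⁷ / 10⁻³) = −132.0 dBm

−132.0 dBm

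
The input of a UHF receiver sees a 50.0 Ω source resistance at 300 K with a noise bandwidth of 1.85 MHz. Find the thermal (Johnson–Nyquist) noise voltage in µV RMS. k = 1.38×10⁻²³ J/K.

1.24 µV

V_n = √(4kTRB)
4kTRB = 4 × 1.38×10⁻²³ × 300 × 5.00×10¹ × 1.85×10⁶ = 1.53×10⁻¹² V²
V_n = √(1.53×10⁻¹²) = 1.24×10⁻⁶ V = 1.24 µV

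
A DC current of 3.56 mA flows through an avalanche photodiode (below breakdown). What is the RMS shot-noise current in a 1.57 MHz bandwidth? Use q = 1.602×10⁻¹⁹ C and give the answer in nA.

42.3 nA

I_n = √(2qI·B)
2qI·B = 2 × 1.602×10⁻¹⁹ × 3.56×10⁻³ × 1.57×10⁶ = 1.79×10⁻¹⁵ A²
I_n = √(1.79×10⁻¹⁵) = 4.23×10⁻⁸ A = 42.3 nA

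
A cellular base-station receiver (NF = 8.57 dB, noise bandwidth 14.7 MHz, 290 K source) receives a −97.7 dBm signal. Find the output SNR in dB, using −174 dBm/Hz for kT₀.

−3.9 dB

Noise floor: N = −174 + 10 log₁₀(B) + NF
10 log₁₀(1.47×10⁷) = 71.67 dB
N = −174 + 71.67 + 8.57 = −93.76 dBm
SNR = P_sig − N = −97.7 − (−93.76) = −3.94 dB → −3.9 dB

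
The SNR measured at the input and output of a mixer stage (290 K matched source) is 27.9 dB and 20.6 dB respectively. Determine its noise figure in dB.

NF (dB) = SNR_in(dB) − SNR_out(dB) when the source is at T₀
NF = 27.9 − 20.6 = 7.3 dB

7.3 dB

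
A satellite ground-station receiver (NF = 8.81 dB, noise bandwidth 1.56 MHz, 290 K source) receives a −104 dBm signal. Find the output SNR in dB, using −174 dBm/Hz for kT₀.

−0.7 dB

Noise floor: N = −174 + 10 log₁₀(B) + NF
10 log₁₀(1.56×10⁶) = 61.93 dB
N = −174 + 61.93 + 8.81 = −103.26 dBm
SNR = P_sig − N = −104 − (−103.26) = −0.74 dB → −0.7 dB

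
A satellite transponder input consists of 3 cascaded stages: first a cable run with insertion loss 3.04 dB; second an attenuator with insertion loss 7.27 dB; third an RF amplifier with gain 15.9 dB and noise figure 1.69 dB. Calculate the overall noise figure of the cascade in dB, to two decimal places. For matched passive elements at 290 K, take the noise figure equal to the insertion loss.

12.00 dB

Convert to linear (a loss of L dB is a gain of −L dB): F_i = 10^(NF_i/10), G_i = 10^(G_i,dB/10)
  Stage 1: F_1 = 10^(3.04/10) = 2.014, G_1 = 10^(−3.04/10) = 0.4966
  Stage 2: F_2 = 10^(7.27/10) = 5.333, G_2 = 10^(−7.27/10) = 0.1875
  Stage 3: F_3 = 10^(1.69/10) = 1.476, G_3 = 10^(15.9/10) = 38.90
Friis cascade:
  F = 2.014 + (5.333 − 1)/0.4966 + (1.476 − 1)/0.09311 = 15.85
NF = 10 log₁₀(15.85) = 12.00 dB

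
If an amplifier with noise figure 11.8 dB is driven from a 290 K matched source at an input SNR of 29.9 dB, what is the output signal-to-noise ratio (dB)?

By definition F = SNR_in/SNR_out, so in dB: SNR_out = SNR_in − NF
SNR_out = 29.9 − 11.8 = 18.1 dB

18.1 dB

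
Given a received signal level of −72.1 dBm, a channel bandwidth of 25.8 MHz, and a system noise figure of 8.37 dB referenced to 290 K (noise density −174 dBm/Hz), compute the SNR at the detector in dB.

Noise floor: N = −174 + 10 log₁₀(B) + NF
10 log₁₀(2.58×10⁷) = 74.12 dB
N = −174 + 74.12 + 8.37 = −91.51 dBm
SNR = P_sig − N = −72.1 − (−91.51) = 19.41 dB → 19.4 dB

19.4 dB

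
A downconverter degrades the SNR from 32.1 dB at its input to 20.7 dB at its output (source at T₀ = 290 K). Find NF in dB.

11.4 dB

NF (dB) = SNR_in(dB) − SNR_out(dB) when the source is at T₀
NF = 32.1 − 20.7 = 11.4 dB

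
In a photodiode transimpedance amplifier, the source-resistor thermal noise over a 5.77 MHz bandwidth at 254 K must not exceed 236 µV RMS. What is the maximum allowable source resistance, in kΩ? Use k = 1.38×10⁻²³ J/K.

Johnson–Nyquist: V_n = √(4kTRB) ⇒ R = V_n² / (4kTB)
4kTB = 4 × 1.38×10⁻²³ × 254 × 5.77×10⁶ = 8.09×10⁻¹⁴
R = (2.36×10⁻⁴)² / 8.09×10⁻¹⁴ = 6.88×10⁵ Ω = 688 kΩ

688 kΩ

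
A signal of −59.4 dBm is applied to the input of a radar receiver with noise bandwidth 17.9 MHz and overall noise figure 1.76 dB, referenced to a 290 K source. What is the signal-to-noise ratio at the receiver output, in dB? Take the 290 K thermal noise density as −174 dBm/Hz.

40.3 dB

Noise floor: N = −174 + 10 log₁₀(B) + NF
10 log₁₀(1.79×10⁷) = 72.53 dB
N = −174 + 72.53 + 1.76 = −99.71 dBm
SNR = P_sig − N = −59.4 − (−99.71) = 40.31 dB → 40.3 dB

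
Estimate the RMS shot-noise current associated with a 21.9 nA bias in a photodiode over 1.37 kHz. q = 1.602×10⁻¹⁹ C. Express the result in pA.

I_n = √(2qI·B)
2qI·B = 2 × 1.602×10⁻¹⁹ × 2.19×10⁻⁸ × 1.37×10³ = 9.61×10⁻²⁴ A²
I_n = √(9.61×10⁻²⁴) = 3.10×10⁻¹² A = 3.10 pA

3.10 pA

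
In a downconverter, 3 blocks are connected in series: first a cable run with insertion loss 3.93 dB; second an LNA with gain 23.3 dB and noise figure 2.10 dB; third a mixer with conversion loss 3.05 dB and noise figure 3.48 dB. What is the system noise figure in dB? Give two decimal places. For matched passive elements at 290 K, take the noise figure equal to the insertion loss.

6.05 dB

Convert to linear (a loss of L dB is a gain of −L dB): F_i = 10^(NF_i/10), G_i = 10^(G_i,dB/10)
  Stage 1: F_1 = 10^(3.93/10) = 2.472, G_1 = 10^(−3.93/10) = 0.4046
  Stage 2: F_2 = 10^(2.10/10) = 1.622, G_2 = 10^(23.3/10) = 213.8
  Stage 3: F_3 = 10^(3.48/10) = 2.228, G_3 = 10^(−3.05/10) = 0.4955
Friis cascade:
  F = 2.472 + (1.622 − 1)/0.4046 + (2.228 − 1)/86.50 = 4.023
NF = 10 log₁₀(4.023) = 6.05 dB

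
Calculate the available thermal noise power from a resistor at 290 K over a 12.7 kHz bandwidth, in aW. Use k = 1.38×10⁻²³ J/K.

P_n = kTB = 1.38×10⁻²³ × 290 × 1.27×10⁴ = 5.08×10⁻¹⁷ W = 50.8 aW

50.8 aW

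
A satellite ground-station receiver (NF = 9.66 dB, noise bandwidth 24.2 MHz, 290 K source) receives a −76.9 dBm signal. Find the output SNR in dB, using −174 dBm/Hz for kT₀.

13.6 dB

Noise floor: N = −174 + 10 log₁₀(B) + NF
10 log₁₀(2.42×10⁷) = 73.84 dB
N = −174 + 73.84 + 9.66 = −90.50 dBm
SNR = P_sig − N = −76.9 − (−90.50) = 13.60 dB → 13.6 dB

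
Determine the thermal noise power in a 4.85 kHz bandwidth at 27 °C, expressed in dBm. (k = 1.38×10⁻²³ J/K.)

T = 27 °C + 273.15 = 300.15 K
P_n = kTB = 1.38×10⁻²³ × 300.15 × 4.85×10³ = 2.01×10⁻¹⁷ W
In dBm: 10 log₁₀(2.01×10⁻¹⁷ / 10⁻³) = −137.0 dBm

−137.0 dBm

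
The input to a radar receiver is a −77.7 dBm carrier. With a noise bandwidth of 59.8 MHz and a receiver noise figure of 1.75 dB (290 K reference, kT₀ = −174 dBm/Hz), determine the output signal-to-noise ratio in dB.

Noise floor: N = −174 + 10 log₁₀(B) + NF
10 log₁₀(5.98×10⁷) = 77.77 dB
N = −174 + 77.77 + 1.75 = −94.48 dBm
SNR = P_sig − N = −77.7 − (−94.48) = 16.78 dB → 16.8 dB

16.8 dB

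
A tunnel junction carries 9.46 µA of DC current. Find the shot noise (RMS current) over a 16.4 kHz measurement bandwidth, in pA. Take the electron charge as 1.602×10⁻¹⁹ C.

223 pA

I_n = √(2qI·B)
2qI·B = 2 × 1.602×10⁻¹⁹ × 9.46×10⁻⁶ × 1.64×10⁴ = 4.97×10⁻²⁰ A²
I_n = √(4.97×10⁻²⁰) = 2.23×10⁻¹⁰ A = 223 pA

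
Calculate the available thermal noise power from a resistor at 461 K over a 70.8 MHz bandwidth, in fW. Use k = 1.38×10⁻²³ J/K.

P_n = kTB = 1.38×10⁻²³ × 461 × 7.08×10⁷ = 4.50×10⁻¹³ W = 450 fW

450 fW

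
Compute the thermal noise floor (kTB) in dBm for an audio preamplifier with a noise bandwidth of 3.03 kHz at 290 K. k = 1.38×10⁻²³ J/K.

P_n = kTB = 1.38×10⁻²³ × 290 × 3.03×10³ = 1.21×10⁻¹⁷ W
In dBm: 10 log₁₀(1.21×10⁻¹⁷ / 10⁻³) = −139.2 dBm

−139.2 dBm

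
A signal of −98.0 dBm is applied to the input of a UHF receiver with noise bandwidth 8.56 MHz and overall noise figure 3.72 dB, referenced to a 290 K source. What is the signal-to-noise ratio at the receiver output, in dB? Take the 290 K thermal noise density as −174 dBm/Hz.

Noise floor: N = −174 + 10 log₁₀(B) + NF
10 log₁₀(8.56×10⁶) = 69.32 dB
N = −174 + 69.32 + 3.72 = −100.96 dBm
SNR = P_sig − N = −98.0 − (−100.96) = 2.96 dB → 3.0 dB

3.0 dB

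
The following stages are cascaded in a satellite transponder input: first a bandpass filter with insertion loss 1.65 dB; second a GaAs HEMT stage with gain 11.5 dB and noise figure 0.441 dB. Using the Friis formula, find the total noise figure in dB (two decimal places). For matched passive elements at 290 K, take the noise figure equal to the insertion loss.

2.09 dB

Convert to linear (a loss of L dB is a gain of −L dB): F_i = 10^(NF_i/10), G_i = 10^(G_i,dB/10)
  Stage 1: F_1 = 10^(1.65/10) = 1.462, G_1 = 10^(−1.65/10) = 0.6839
  Stage 2: F_2 = 10^(0.441/10) = 1.107, G_2 = 10^(11.5/10) = 14.13
Friis cascade:
  F = 1.462 + (1.107 − 1)/0.6839 = 1.618
NF = 10 log₁₀(1.618) = 2.09 dB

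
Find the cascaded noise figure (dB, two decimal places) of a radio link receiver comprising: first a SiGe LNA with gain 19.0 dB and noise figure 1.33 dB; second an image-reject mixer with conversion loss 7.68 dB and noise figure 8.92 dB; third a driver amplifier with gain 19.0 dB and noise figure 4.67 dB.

Convert to linear (a loss of L dB is a gain of −L dB): F_i = 10^(NF_i/10), G_i = 10^(G_i,dB/10)
  Stage 1: F_1 = 10^(1.33/10) = 1.358, G_1 = 10^(19.0/10) = 79.43
  Stage 2: F_2 = 10^(8.92/10) = 7.798, G_2 = 10^(−7.68/10) = 0.1706
  Stage 3: F_3 = 10^(4.67/10) = 2.931, G_3 = 10^(19.0/10) = 79.43
Friis cascade:
  F = 1.358 + (7.798 − 1)/79.43 + (2.931 − 1)/13.55 = 1.586
NF = 10 log₁₀(1.586) = 2.00 dB

2.00 dB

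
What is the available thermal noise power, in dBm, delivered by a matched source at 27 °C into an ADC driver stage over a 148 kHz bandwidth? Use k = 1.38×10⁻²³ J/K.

T = 27 °C + 273.15 = 300.15 K
P_n = kTB = 1.38×10⁻²³ × 300.15 × 1.48×10⁵ = 6.13×10⁻¹⁶ W
In dBm: 10 log₁₀(6.13×10⁻¹⁶ / 10⁻³) = −122.1 dBm

−122.1 dBm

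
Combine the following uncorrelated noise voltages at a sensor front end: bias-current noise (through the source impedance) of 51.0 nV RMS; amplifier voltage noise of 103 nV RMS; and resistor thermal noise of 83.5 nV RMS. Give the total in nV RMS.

Uncorrelated sources add in power (mean-square): V_tot = √(ΣV_i²)
V_tot = √[(5.10×10⁻⁸)² + (1.03×10⁻⁷)² + (8.35×10⁻⁸)²] = 1.42×10⁻⁷ V = 142 nV

142 nV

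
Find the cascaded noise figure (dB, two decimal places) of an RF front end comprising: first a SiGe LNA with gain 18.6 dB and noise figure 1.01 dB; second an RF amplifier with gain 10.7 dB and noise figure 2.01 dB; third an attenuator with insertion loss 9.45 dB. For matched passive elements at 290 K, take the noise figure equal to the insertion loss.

1.07 dB

Convert to linear (a loss of L dB is a gain of −L dB): F_i = 10^(NF_i/10), G_i = 10^(G_i,dB/10)
  Stage 1: F_1 = 10^(1.01/10) = 1.262, G_1 = 10^(18.6/10) = 72.44
  Stage 2: F_2 = 10^(2.01/10) = 1.589, G_2 = 10^(10.7/10) = 11.75
  Stage 3: F_3 = 10^(9.45/10) = 8.810, G_3 = 10^(−9.45/10) = 0.1135
Friis cascade:
  F = 1.262 + (1.589 − 1)/72.44 + (8.810 − 1)/851.1 = 1.279
NF = 10 log₁₀(1.279) = 1.07 dB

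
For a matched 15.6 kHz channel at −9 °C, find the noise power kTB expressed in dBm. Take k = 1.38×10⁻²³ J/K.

T = −9 °C + 273.15 = 264.15 K
P_n = kTB = 1.38×10⁻²³ × 264.15 × 1.56×10⁴ = 5.69×10⁻¹⁷ W
In dBm: 10 log₁₀(5.69×10⁻¹⁷ / 10⁻³) = −132.5 dBm

−132.5 dBm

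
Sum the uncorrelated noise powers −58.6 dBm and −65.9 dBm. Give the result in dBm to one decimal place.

Convert to linear, add, convert back:
P₁ = 1.38×10⁻⁹ W, P₂ = 2.57×10⁻¹⁰ W
P_tot = 1.64×10⁻⁹ W → 10 log₁₀(P_tot / 10⁻³) = −57.9 dBm

−57.9 dBm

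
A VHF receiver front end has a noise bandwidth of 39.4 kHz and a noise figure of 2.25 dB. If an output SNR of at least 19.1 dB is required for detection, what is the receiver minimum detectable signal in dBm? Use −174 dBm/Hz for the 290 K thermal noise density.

−106.7 dBm

Sensitivity = −174 + 10 log₁₀(B) + NF + SNR_min
= −174 + 45.95 + 2.25 + 19.1
= −106.70 dBm → −106.7 dBm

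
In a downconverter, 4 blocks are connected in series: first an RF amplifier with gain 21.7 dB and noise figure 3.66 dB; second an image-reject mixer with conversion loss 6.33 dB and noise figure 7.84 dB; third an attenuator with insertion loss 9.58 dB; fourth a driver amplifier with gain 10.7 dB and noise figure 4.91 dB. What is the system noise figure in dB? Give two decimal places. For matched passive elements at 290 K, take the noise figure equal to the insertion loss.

Convert to linear (a loss of L dB is a gain of −L dB): F_i = 10^(NF_i/10), G_i = 10^(G_i,dB/10)
  Stage 1: F_1 = 10^(3.66/10) = 2.323, G_1 = 10^(21.7/10) = 147.9
  Stage 2: F_2 = 10^(7.84/10) = 6.081, G_2 = 10^(−6.33/10) = 0.2328
  Stage 3: F_3 = 10^(9.58/10) = 9.078, G_3 = 10^(−9.58/10) = 0.1102
  Stage 4: F_4 = 10^(4.91/10) = 3.097, G_4 = 10^(10.7/10) = 11.75
Friis cascade:
  F = 2.323 + (6.081 − 1)/147.9 + (9.078 − 1)/34.43 + (3.097 − 1)/3.793 = 3.145
NF = 10 log₁₀(3.145) = 4.98 dB

4.98 dB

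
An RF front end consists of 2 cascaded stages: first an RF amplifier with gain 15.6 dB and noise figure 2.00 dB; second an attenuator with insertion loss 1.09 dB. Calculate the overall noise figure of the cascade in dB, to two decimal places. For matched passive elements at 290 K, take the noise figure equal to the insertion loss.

2.02 dB

Convert to linear (a loss of L dB is a gain of −L dB): F_i = 10^(NF_i/10), G_i = 10^(G_i,dB/10)
  Stage 1: F_1 = 10^(2.00/10) = 1.585, G_1 = 10^(15.6/10) = 36.31
  Stage 2: F_2 = 10^(1.09/10) = 1.285, G_2 = 10^(−1.09/10) = 0.7780
Friis cascade:
  F = 1.585 + (1.285 − 1)/36.31 = 1.593
NF = 10 log₁₀(1.593) = 2.02 dB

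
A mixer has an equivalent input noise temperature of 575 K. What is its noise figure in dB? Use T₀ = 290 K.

F = 1 + T_e/T₀ = 1 + 575/290 = 2.98276
NF = 10 log₁₀(2.98276) = 4.75 dB

4.75 dB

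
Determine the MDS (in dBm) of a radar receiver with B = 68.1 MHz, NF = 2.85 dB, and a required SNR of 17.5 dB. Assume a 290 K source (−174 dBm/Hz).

Sensitivity = −174 + 10 log₁₀(B) + NF + SNR_min
= −174 + 78.33 + 2.85 + 17.5
= −75.32 dBm → −75.3 dBm

−75.3 dBm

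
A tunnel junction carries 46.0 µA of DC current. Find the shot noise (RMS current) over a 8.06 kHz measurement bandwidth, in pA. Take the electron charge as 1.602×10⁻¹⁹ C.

345 pA

I_n = √(2qI·B)
2qI·B = 2 × 1.602×10⁻¹⁹ × 4.60×10⁻⁵ × 8.06×10³ = 1.19×10⁻¹⁹ A²
I_n = √(1.19×10⁻¹⁹) = 3.45×10⁻¹⁰ A = 345 pA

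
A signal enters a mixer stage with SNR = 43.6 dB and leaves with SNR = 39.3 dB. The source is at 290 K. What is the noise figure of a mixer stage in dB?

NF (dB) = SNR_in(dB) − SNR_out(dB) when the source is at T₀
NF = 43.6 − 39.3 = 4.3 dB

4.3 dB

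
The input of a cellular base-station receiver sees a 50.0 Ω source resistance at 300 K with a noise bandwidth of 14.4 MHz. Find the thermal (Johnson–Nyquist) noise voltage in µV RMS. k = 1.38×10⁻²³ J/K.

3.45 µV

V_n = √(4kTRB)
4kTRB = 4 × 1.38×10⁻²³ × 300 × 5.00×10¹ × 1.44×10⁷ = 1.19×10⁻¹¹ V²
V_n = √(1.19×10⁻¹¹) = 3.45×10⁻⁶ V = 3.45 µV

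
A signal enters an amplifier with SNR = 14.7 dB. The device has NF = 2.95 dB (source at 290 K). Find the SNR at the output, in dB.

By definition F = SNR_in/SNR_out, so in dB: SNR_out = SNR_in − NF
SNR_out = 14.7 − 2.95 = 11.75 dB

11.75 dB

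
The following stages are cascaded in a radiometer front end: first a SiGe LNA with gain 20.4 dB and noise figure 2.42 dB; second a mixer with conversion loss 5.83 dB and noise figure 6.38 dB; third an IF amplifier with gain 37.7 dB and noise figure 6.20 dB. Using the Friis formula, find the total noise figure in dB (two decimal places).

2.76 dB

Convert to linear (a loss of L dB is a gain of −L dB): F_i = 10^(NF_i/10), G_i = 10^(G_i,dB/10)
  Stage 1: F_1 = 10^(2.42/10) = 1.746, G_1 = 10^(20.4/10) = 109.6
  Stage 2: F_2 = 10^(6.38/10) = 4.345, G_2 = 10^(−5.83/10) = 0.2612
  Stage 3: F_3 = 10^(6.20/10) = 4.169, G_3 = 10^(37.7/10) = 5888
Friis cascade:
  F = 1.746 + (4.345 − 1)/109.6 + (4.169 − 1)/28.64 = 1.887
NF = 10 log₁₀(1.887) = 2.76 dB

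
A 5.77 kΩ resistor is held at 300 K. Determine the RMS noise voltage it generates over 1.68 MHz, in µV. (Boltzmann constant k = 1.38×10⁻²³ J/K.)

12.7 µV

V_n = √(4kTRB)
4kTRB = 4 × 1.38×10⁻²³ × 300 × 5.77×10³ × 1.68×10⁶ = 1.61×10⁻¹⁰ V²
V_n = √(1.61×10⁻¹⁰) = 1.27×10⁻⁵ V = 12.7 µV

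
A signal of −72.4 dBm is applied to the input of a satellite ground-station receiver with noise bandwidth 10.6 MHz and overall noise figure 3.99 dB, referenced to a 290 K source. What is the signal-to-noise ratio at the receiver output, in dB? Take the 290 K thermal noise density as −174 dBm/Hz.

Noise floor: N = −174 + 10 log₁₀(B) + NF
10 log₁₀(1.06×10⁷) = 70.25 dB
N = −174 + 70.25 + 3.99 = −99.76 dBm
SNR = P_sig − N = −72.4 − (−99.76) = 27.36 dB → 27.4 dB

27.4 dB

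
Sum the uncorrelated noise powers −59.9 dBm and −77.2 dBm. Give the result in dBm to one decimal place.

−59.8 dBm

Convert to linear, add, convert back:
P₁ = 1.02×10⁻⁹ W, P₂ = 1.91×10⁻¹¹ W
P_tot = 1.04×10⁻⁹ W → 10 log₁₀(P_tot / 10⁻³) = −59.8 dBm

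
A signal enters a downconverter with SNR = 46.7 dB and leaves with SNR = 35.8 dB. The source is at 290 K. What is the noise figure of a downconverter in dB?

NF (dB) = SNR_in(dB) − SNR_out(dB) when the source is at T₀
NF = 46.7 − 35.8 = 10.9 dB

10.9 dB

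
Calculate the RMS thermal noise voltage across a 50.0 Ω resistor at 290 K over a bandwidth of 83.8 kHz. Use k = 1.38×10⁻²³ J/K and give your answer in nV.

V_n = √(4kTRB)
4kTRB = 4 × 1.38×10⁻²³ × 290 × 5.00×10¹ × 8.38×10⁴ = 6.71×10⁻¹⁴ V²
V_n = √(6.71×10⁻¹⁴) = 2.59×10⁻⁷ V = 259 nV

259 nV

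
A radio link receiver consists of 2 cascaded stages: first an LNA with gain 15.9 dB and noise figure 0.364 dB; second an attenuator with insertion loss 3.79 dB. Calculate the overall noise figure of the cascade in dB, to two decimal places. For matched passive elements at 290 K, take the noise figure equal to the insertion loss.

0.50 dB

Convert to linear (a loss of L dB is a gain of −L dB): F_i = 10^(NF_i/10), G_i = 10^(G_i,dB/10)
  Stage 1: F_1 = 10^(0.364/10) = 1.087, G_1 = 10^(15.9/10) = 38.90
  Stage 2: F_2 = 10^(3.79/10) = 2.393, G_2 = 10^(−3.79/10) = 0.4178
Friis cascade:
  F = 1.087 + (2.393 − 1)/38.90 = 1.123
NF = 10 log₁₀(1.123) = 0.50 dB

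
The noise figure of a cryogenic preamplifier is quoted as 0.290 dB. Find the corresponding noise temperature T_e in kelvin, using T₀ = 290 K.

F = 10^(0.290/10) = 1.06905
T_e = (F − 1)·T₀ = (1.06905 − 1) × 290 = 20.0 K

20.0 K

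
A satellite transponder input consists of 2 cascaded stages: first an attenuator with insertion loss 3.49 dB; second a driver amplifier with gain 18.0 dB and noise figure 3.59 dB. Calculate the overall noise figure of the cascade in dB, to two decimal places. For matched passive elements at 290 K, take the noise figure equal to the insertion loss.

Convert to linear (a loss of L dB is a gain of −L dB): F_i = 10^(NF_i/10), G_i = 10^(G_i,dB/10)
  Stage 1: F_1 = 10^(3.49/10) = 2.234, G_1 = 10^(−3.49/10) = 0.4477
  Stage 2: F_2 = 10^(3.59/10) = 2.286, G_2 = 10^(18.0/10) = 63.10
Friis cascade:
  F = 2.234 + (2.286 − 1)/0.4477 = 5.105
NF = 10 log₁₀(5.105) = 7.08 dB

7.08 dB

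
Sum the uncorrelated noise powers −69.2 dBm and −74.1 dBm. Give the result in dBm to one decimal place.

Convert to linear, add, convert back:
P₁ = 1.20×10⁻¹⁰ W, P₂ = 3.89×10⁻¹¹ W
P_tot = 1.59×10⁻¹⁰ W → 10 log₁₀(P_tot / 10⁻³) = −68.0 dBm

−68.0 dBm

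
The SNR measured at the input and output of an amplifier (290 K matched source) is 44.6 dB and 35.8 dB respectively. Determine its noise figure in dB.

8.8 dB

NF (dB) = SNR_in(dB) − SNR_out(dB) when the source is at T₀
NF = 44.6 − 35.8 = 8.8 dB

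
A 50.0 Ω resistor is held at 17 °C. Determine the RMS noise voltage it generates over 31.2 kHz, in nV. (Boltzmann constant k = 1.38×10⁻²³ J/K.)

T = 17 °C + 273.15 = 290.15 K
V_n = √(4kTRB)
4kTRB = 4 × 1.38×10⁻²³ × 290.15 × 5.00×10¹ × 3.12×10⁴ = 2.50×10⁻¹⁴ V²
V_n = √(2.50×10⁻¹⁴) = 1.58×10⁻⁷ V = 158 nV

158 nV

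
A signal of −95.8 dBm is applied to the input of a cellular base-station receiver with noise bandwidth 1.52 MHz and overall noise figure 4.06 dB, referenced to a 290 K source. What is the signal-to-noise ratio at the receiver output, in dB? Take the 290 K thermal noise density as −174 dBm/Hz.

12.3 dB

Noise floor: N = −174 + 10 log₁₀(B) + NF
10 log₁₀(1.52×10⁶) = 61.82 dB
N = −174 + 61.82 + 4.06 = −108.12 dBm
SNR = P_sig − N = −95.8 − (−108.12) = 12.32 dB → 12.3 dB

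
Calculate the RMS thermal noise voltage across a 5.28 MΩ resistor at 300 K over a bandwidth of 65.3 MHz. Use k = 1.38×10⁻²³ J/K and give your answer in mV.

V_n = √(4kTRB)
4kTRB = 4 × 1.38×10⁻²³ × 300 × 5.28×10⁶ × 6.53×10⁷ = 5.71×10⁻⁶ V²
V_n = √(5.71×10⁻⁶) = 2.39×10⁻³ V = 2.39 mV

2.39 mV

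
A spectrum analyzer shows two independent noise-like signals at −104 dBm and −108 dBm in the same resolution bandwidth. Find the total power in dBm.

Convert to linear, add, convert back:
P₁ = 3.98×10⁻¹⁴ W, P₂ = 1.58×10⁻¹⁴ W
P_tot = 5.57×10⁻¹⁴ W → 10 log₁₀(P_tot / 10⁻³) = −102.5 dBm

−102.5 dBm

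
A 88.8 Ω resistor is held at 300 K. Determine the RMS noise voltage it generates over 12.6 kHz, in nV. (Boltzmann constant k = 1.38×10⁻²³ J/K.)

136 nV

V_n = √(4kTRB)
4kTRB = 4 × 1.38×10⁻²³ × 300 × 8.88×10¹ × 1.26×10⁴ = 1.85×10⁻¹⁴ V²
V_n = √(1.85×10⁻¹⁴) = 1.36×10⁻⁷ V = 136 nV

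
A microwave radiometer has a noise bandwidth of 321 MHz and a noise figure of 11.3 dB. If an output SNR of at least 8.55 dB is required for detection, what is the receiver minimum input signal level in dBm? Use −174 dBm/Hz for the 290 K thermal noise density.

−69.1 dBm

Sensitivity = −174 + 10 log₁₀(B) + NF + SNR_min
= −174 + 85.07 + 11.3 + 8.55
= −69.08 dBm → −69.1 dBm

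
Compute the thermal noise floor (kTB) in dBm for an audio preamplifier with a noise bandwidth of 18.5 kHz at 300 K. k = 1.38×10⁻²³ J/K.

P_n = kTB = 1.38×10⁻²³ × 300 × 1.85×10⁴ = 7.66×10⁻¹⁷ W
In dBm: 10 log₁₀(7.66×10⁻¹⁷ / 10⁻³) = −131.2 dBm

−131.2 dBm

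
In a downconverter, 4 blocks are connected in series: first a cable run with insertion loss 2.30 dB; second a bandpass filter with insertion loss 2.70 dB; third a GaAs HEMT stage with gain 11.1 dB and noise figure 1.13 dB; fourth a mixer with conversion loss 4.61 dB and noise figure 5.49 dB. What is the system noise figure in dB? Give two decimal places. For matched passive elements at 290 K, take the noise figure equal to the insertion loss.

Convert to linear (a loss of L dB is a gain of −L dB): F_i = 10^(NF_i/10), G_i = 10^(G_i,dB/10)
  Stage 1: F_1 = 10^(2.30/10) = 1.698, G_1 = 10^(−2.30/10) = 0.5888
  Stage 2: F_2 = 10^(2.70/10) = 1.862, G_2 = 10^(−2.70/10) = 0.5370
  Stage 3: F_3 = 10^(1.13/10) = 1.297, G_3 = 10^(11.1/10) = 12.88
  Stage 4: F_4 = 10^(5.49/10) = 3.540, G_4 = 10^(−4.61/10) = 0.3459
Friis cascade:
  F = 1.698 + (1.862 − 1)/0.5888 + (1.297 − 1)/0.3162 + (3.540 − 1)/4.074 = 4.726
NF = 10 log₁₀(4.726) = 6.74 dB

6.74 dB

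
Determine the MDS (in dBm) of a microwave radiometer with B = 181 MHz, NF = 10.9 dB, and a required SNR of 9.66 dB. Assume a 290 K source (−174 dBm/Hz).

Sensitivity = −174 + 10 log₁₀(B) + NF + SNR_min
= −174 + 82.58 + 10.9 + 9.66
= −70.86 dBm → −70.9 dBm

−70.9 dBm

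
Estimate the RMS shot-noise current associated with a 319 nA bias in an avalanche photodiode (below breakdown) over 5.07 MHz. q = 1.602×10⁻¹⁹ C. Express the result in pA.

720 pA

I_n = √(2qI·B)
2qI·B = 2 × 1.602×10⁻¹⁹ × 3.19×10⁻⁷ × 5.07×10⁶ = 5.18×10⁻¹⁹ A²
I_n = √(5.18×10⁻¹⁹) = 7.20×10⁻¹⁰ A = 720 pA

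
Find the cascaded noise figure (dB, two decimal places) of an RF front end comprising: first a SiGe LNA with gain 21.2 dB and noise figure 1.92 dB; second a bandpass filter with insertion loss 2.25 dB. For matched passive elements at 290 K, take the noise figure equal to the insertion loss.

1.93 dB

Convert to linear (a loss of L dB is a gain of −L dB): F_i = 10^(NF_i/10), G_i = 10^(G_i,dB/10)
  Stage 1: F_1 = 10^(1.92/10) = 1.556, G_1 = 10^(21.2/10) = 131.8
  Stage 2: F_2 = 10^(2.25/10) = 1.679, G_2 = 10^(−2.25/10) = 0.5957
Friis cascade:
  F = 1.556 + (1.679 − 1)/131.8 = 1.561
NF = 10 log₁₀(1.561) = 1.93 dB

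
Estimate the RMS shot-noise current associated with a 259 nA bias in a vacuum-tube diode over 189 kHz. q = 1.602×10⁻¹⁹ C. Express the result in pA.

125 pA

I_n = √(2qI·B)
2qI·B = 2 × 1.602×10⁻¹⁹ × 2.59×10⁻⁷ × 1.89×10⁵ = 1.57×10⁻²⁰ A²
I_n = √(1.57×10⁻²⁰) = 1.25×10⁻¹⁰ A = 125 pA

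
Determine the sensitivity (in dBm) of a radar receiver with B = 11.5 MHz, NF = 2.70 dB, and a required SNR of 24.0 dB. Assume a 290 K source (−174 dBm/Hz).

Sensitivity = −174 + 10 log₁₀(B) + NF + SNR_min
= −174 + 70.61 + 2.70 + 24.0
= −76.69 dBm → −76.7 dBm

−76.7 dBm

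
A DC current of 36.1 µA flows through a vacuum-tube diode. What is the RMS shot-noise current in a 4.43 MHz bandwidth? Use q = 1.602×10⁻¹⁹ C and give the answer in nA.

7.16 nA

I_n = √(2qI·B)
2qI·B = 2 × 1.602×10⁻¹⁹ × 3.61×10⁻⁵ × 4.43×10⁶ = 5.12×10⁻¹⁷ A²
I_n = √(5.12×10⁻¹⁷) = 7.16×10⁻⁹ A = 7.16 nA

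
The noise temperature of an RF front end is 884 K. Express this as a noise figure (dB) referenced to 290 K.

6.07 dB

F = 1 + T_e/T₀ = 1 + 884/290 = 4.04828
NF = 10 log₁₀(4.04828) = 6.07 dB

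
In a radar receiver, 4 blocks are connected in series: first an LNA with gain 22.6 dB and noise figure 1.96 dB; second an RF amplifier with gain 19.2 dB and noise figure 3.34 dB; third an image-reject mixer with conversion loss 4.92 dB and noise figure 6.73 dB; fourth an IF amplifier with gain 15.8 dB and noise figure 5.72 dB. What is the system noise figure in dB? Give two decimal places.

Convert to linear (a loss of L dB is a gain of −L dB): F_i = 10^(NF_i/10), G_i = 10^(G_i,dB/10)
  Stage 1: F_1 = 10^(1.96/10) = 1.570, G_1 = 10^(22.6/10) = 182.0
  Stage 2: F_2 = 10^(3.34/10) = 2.158, G_2 = 10^(19.2/10) = 83.18
  Stage 3: F_3 = 10^(6.73/10) = 4.710, G_3 = 10^(−4.92/10) = 0.3221
  Stage 4: F_4 = 10^(5.72/10) = 3.733, G_4 = 10^(15.8/10) = 38.02
Friis cascade:
  F = 1.570 + (2.158 − 1)/182.0 + (4.710 − 1)/1.514×10⁴ + (3.733 − 1)/4875 = 1.578
NF = 10 log₁₀(1.578) = 1.98 dB

1.98 dB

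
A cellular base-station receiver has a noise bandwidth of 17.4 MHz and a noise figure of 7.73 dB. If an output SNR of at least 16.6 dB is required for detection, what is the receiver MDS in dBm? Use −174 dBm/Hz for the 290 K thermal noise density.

Sensitivity = −174 + 10 log₁₀(B) + NF + SNR_min
= −174 + 72.41 + 7.73 + 16.6
= −77.26 dBm → −77.3 dBm

−77.3 dBm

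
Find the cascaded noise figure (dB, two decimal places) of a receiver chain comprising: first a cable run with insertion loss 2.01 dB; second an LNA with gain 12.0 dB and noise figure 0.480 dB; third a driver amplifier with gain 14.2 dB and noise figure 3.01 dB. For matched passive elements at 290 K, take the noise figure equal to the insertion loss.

2.73 dB

Convert to linear (a loss of L dB is a gain of −L dB): F_i = 10^(NF_i/10), G_i = 10^(G_i,dB/10)
  Stage 1: F_1 = 10^(2.01/10) = 1.589, G_1 = 10^(−2.01/10) = 0.6295
  Stage 2: F_2 = 10^(0.480/10) = 1.117, G_2 = 10^(12.0/10) = 15.85
  Stage 3: F_3 = 10^(3.01/10) = 2.000, G_3 = 10^(14.2/10) = 26.30
Friis cascade:
  F = 1.589 + (1.117 − 1)/0.6295 + (2.000 − 1)/9.977 = 1.874
NF = 10 log₁₀(1.874) = 2.73 dB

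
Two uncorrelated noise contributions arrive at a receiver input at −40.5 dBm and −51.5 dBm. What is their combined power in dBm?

Convert to linear, add, convert back:
P₁ = 8.91×10⁻⁸ W, P₂ = 7.08×10⁻⁹ W
P_tot = 9.62×10⁻⁸ W → 10 log₁₀(P_tot / 10⁻³) = −40.2 dBm

−40.2 dBm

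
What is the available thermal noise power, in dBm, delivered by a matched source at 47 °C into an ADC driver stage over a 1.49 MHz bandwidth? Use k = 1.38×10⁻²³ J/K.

T = 47 °C + 273.15 = 320.15 K
P_n = kTB = 1.38×10⁻²³ × 320.15 × 1.49×10⁶ = 6.58×10⁻¹⁵ W
In dBm: 10 log₁₀(6.58×10⁻¹⁵ / 10⁻³) = −111.8 dBm

−111.8 dBm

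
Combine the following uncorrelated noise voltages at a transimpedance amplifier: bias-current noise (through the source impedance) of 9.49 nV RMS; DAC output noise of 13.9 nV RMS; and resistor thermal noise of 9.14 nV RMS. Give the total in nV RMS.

Uncorrelated sources add in power (mean-square): V_tot = √(ΣV_i²)
V_tot = √[(9.49×10⁻⁹)² + (1.39×10⁻⁸)² + (9.14×10⁻⁹)²] = 1.92×10⁻⁸ V = 19.2 nV

19.2 nV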